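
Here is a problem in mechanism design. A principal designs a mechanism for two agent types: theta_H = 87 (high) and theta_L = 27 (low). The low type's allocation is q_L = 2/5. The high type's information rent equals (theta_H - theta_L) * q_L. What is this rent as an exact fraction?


Step 1: theta_H - theta_L = 87 - 27 = 60
Step 2: Information rent = (theta_H - theta_L) * q_L
Step 3: = 60 * 2/5
Step 4: = 24

24


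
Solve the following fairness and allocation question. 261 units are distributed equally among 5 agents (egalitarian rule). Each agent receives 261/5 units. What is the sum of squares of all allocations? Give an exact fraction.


Step 1: Each agent's share = 261/5
Step 2: Square of each share = (261/5)^2 = 68121/25
Step 3: Sum of squares = 5 * 68121/25 = 68121/5

68121/5


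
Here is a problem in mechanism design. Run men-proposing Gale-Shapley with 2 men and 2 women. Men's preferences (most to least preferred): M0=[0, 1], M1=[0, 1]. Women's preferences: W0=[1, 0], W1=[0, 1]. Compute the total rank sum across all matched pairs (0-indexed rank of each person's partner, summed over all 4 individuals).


Step 1: Run Gale-Shapley (men propose, women hold best offer):
  M0 proposes to W0; she accepts
  M1 proposes to W0; she switches from M0
  M0 proposes to W1; she accepts
Step 2: Final matching: W0-M1, W1-M0
Step 3: 0-indexed ranks (man's rank of his match, then woman's): 0 + 0 + 1 + 0
Step 4: Total rank sum = 1

1


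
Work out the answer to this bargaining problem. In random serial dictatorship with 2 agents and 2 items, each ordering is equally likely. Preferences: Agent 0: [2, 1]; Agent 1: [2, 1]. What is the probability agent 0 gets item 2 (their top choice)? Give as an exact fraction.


Step 1: Agent 0 wants item 2
Step 2: There are 2 possible orderings of agents
Step 3: In 1 orderings, agent 0 gets item 2
Step 4: Probability = 1/2

1/2


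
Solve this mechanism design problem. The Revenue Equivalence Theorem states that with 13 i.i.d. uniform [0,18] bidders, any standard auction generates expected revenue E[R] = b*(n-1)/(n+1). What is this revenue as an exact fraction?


Step 1: By Revenue Equivalence, expected revenue = b*(n-1)/(n+1)
Step 2: Substituting n = 13, b = 18
Step 3: Revenue = 18*(13-1)/(13+1) = 18*12/14
Step 4: Revenue = 216/14 = 108/7

108/7


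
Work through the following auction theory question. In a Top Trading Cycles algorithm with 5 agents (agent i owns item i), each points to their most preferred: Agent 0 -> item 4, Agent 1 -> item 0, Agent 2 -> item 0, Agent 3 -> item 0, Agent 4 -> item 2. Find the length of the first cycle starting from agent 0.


Step 1: Trace the pointer graph from agent 0: 0 -> 4 -> 2 -> 0
Step 2: A cycle is detected when we revisit agent 0
Step 3: The cycle is: 0 -> 4 -> 2 -> 0
Step 4: Cycle length = 3

3


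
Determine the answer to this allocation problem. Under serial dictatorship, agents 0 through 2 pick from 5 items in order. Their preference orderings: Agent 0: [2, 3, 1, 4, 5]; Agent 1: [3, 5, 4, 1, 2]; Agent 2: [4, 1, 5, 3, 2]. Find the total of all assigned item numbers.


Step 1: Agent 0 picks item 2
Step 2: Agent 1 picks item 3
Step 3: Agent 2 picks item 4
Step 4: Sum = 2 + 3 + 4 = 9

9


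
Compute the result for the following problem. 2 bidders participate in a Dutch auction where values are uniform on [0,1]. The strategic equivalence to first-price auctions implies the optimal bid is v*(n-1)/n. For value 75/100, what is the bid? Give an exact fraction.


Step 1: Dutch auctions are strategically equivalent to first-price auctions
Step 2: The equilibrium bid is b(v) = v*(n-1)/n
Step 3: b = 3/4 * 1/2
Step 4: b = 3/8

3/8


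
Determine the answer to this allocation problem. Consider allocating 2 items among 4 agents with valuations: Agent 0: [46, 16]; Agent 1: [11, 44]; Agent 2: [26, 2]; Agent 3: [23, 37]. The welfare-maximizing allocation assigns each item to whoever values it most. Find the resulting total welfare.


Step 1: For each item, find the maximum value among all agents.
Step 2: Item 0 -> Agent 0 (value 46)
Step 3: Item 1 -> Agent 1 (value 44)
Step 4: Total welfare = 46 + 44 = 90

90


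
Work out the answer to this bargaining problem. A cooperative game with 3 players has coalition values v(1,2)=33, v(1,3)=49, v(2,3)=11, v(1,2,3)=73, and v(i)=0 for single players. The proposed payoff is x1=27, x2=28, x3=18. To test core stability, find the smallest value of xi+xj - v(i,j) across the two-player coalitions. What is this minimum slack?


Step 1: Slack for coalition (1,2): x1+x2 - v12 = 55 - 33 = 22
Step 2: Slack for coalition (1,3): x1+x3 - v13 = 45 - 49 = -4
Step 3: Slack for coalition (2,3): x2+x3 - v23 = 46 - 11 = 35
Step 4: Minimum slack = min(22, -4, 35) = -4, attained by (1,3); coalition (1,3) can block (slack < 0), so the allocation is not in the core

-4


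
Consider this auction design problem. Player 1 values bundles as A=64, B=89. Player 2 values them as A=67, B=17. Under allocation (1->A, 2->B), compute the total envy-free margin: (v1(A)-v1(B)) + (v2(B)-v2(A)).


Step 1: Player 1's margin = v1(A) - v1(B) = 64 - 89 = -25
Step 2: Player 2's margin = v2(B) - v2(A) = 17 - 67 = -50
Step 3: Total margin = -25 + -50 = -75

-75


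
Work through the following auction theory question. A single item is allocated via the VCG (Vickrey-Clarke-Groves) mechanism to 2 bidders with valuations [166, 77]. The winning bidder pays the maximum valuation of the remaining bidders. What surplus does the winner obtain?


Step 1: The winner is the agent with the highest value: agent 0 with value 166
Step 2: Values of other agents: [77]
Step 3: VCG payment = max of others' values = 77
Step 4: Surplus = 166 - 77 = 89

89


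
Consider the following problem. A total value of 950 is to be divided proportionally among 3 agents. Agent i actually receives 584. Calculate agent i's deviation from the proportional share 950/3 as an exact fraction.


Step 1: Proportional share = 950/3
Step 2: Agent's actual allocation = 584
Step 3: Excess = 584 - 950/3 = 802/3

802/3


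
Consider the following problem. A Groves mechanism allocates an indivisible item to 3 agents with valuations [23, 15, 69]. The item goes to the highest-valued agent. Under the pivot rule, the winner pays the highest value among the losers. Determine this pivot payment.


Step 1: The efficient winner is agent 2 with value 69
Step 2: Other agents' values: [23, 15]
Step 3: Pivot payment = max(others) = 23
Step 4: The winner pays 23

23


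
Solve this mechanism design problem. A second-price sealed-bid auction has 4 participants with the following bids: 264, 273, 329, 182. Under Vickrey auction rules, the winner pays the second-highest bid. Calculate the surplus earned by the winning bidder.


Step 1: Sort bids in descending order: 329, 273, 264, 182
Step 2: The winning bid is the highest: 329
Step 3: The payment equals the second-highest bid: 273
Step 4: Surplus = winner's bid - payment = 329 - 273 = 56

56


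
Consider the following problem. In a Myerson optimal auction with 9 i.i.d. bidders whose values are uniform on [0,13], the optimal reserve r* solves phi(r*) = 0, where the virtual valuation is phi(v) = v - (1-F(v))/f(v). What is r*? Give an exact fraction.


Step 1: For U[0,13], F(v) = v/13 and f(v) = 1/13
Step 2: phi(v) = v - (1 - v/13)/(1/13) = v - (13 - v) = 2v - 13
Step 3: Set phi(r*) = 0: 2r* - 13 = 0
Step 4: r* = 13/2 (the number of bidders n = 9 does not enter)

13/2


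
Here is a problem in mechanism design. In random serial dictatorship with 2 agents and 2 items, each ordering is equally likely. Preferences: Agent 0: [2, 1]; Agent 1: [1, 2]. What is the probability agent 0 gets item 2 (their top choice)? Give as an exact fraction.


Step 1: Agent 0 wants item 2
Step 2: There are 2 possible orderings of agents
Step 3: In 2 orderings, agent 0 gets item 2
Step 4: Probability = 2/2 = 1

1


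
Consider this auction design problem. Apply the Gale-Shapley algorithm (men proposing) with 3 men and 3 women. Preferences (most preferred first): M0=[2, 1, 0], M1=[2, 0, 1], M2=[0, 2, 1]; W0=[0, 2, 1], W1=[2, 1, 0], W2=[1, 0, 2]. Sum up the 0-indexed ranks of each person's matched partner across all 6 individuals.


Step 1: Run Gale-Shapley (men propose, women hold best offer):
  M0 proposes to W2; she accepts
  M1 proposes to W2; she switches from M0
  M2 proposes to W0; she accepts
  M0 proposes to W1; she accepts
Step 2: Final matching: W0-M2, W1-M0, W2-M1
Step 3: 0-indexed ranks (man's rank of his match, then woman's): 0 + 1 + 1 + 2 + 0 + 0
Step 4: Total rank sum = 4

4


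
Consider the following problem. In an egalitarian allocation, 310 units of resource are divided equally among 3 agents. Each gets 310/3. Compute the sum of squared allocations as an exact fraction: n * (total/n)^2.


Step 1: Each agent's share = 310/3
Step 2: Square of each share = (310/3)^2 = 96100/9
Step 3: Sum of squares = 3 * 96100/9 = 96100/3

96100/3


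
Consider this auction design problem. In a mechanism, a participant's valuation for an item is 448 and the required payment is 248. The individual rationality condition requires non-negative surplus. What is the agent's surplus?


Step 1: Surplus = value - payment = 448 - 248 = 200
Step 2: IR is satisfied (surplus >= 0)

200


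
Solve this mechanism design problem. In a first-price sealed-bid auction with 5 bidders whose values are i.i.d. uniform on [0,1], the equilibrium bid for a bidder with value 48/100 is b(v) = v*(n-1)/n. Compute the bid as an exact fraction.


Step 1: The symmetric BNE bidding function is b(v) = v * (n-1) / n
Step 2: Substitute v = 12/25 and n = 5
Step 3: b = 12/25 * 4/5
Step 4: b = 48/125

48/125


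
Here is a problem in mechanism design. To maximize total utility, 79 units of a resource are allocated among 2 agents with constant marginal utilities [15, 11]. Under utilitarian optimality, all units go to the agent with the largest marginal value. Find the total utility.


Step 1: The marginal utilities are [15, 11]
Step 2: The highest marginal utility is 15
Step 3: All 79 units go to that agent
Step 4: Total utility = 15 * 79 = 1185

1185


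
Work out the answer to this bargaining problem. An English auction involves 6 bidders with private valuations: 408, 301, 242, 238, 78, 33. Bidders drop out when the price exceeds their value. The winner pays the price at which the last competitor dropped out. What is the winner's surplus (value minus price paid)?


Step 1: Identify the highest value: 408
Step 2: Identify the second-highest value: 301
Step 3: The final price = second-highest value = 301
Step 4: Surplus = 408 - 301 = 107

107


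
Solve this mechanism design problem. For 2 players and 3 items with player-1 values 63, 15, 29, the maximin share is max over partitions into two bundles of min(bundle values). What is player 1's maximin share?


Step 1: Item values = 63, 15, 29
Step 2: Enumerate all 2-bundle partitions and take the smaller bundle:
  Partition 1: {63} vs {15,29} -> bundles 63, 44; min = 44
  Partition 2: {15} vs {63,29} -> bundles 15, 92; min = 15
  Partition 3: {29} vs {63,15} -> bundles 29, 78; min = 29
Step 3: MMS = max(44, 15, 29) = 44

44


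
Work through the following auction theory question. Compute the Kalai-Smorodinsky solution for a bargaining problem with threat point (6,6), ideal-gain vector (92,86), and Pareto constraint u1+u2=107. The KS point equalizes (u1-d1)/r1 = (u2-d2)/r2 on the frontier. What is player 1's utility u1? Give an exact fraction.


Step 1: At the KS point, (u1-d1)/r1 = (u2-d2)/r2 = t and u1+u2 = 107
Step 2: u1 = d1 + r1*t and u2 = d2 + r2*t, so (d1 + r1*t) + (d2 + r2*t) = 107
Step 3: t = (107 - 6 - 6)/(92 + 86) = 95/178
Step 4: u1 = d1 + r1*t = 6 + 92 * 95/178 = 4904/89
Step 5: (Check: u2 = d2 + r2*t = 4619/89; u1+u2 = 4904/89 + 4619/89 = 107, on the frontier.)

4904/89


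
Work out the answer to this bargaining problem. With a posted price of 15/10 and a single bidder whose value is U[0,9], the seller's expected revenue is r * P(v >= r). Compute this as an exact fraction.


Step 1: Posted price r = 3/2, value support [0,9]
Step 2: P(v >= r) = (9 - 3/2)/9 = 5/6
Step 3: Expected revenue = r * P(v >= r) = 3/2 * 5/6
Step 4: Revenue = 5/4

5/4


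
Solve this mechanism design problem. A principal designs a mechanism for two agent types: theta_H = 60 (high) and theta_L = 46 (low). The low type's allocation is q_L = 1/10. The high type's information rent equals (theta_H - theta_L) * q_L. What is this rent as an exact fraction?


Step 1: theta_H - theta_L = 60 - 46 = 14
Step 2: Information rent = (theta_H - theta_L) * q_L
Step 3: = 14 * 1/10
Step 4: = 7/5

7/5


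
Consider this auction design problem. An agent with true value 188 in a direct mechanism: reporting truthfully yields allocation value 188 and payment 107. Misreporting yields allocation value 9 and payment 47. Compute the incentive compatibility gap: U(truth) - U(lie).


Step 1: U(truth) = value - payment = 188 - 107 = 81
Step 2: U(lie) = allocation - payment = 9 - 47 = -38
Step 3: IC gap = 81 - (-38) = 119

119


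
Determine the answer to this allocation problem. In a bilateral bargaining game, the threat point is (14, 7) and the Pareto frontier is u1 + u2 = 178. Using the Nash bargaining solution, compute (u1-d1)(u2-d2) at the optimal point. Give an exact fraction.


Step 1: The Nash solution splits surplus symmetrically above the disagreement point
Step 2: u1 = (total + d1 - d2)/2 = (178 + 14 - 7)/2 = 185/2
Step 3: u2 = (total - d1 + d2)/2 = (178 - 14 + 7)/2 = 171/2
Step 4: Nash product = (185/2 - 14) * (171/2 - 7)
Step 5: = 157/2 * 157/2 = 24649/4

24649/4


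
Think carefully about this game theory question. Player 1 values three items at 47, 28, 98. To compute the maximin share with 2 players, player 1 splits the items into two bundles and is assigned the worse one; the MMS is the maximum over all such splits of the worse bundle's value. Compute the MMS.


Step 1: Item values = 47, 28, 98
Step 2: Enumerate all 2-bundle partitions and take the smaller bundle:
  Partition 1: {47} vs {28,98} -> bundles 47, 126; min = 47
  Partition 2: {28} vs {47,98} -> bundles 28, 145; min = 28
  Partition 3: {98} vs {47,28} -> bundles 98, 75; min = 75
Step 3: MMS = max(47, 28, 75) = 75

75


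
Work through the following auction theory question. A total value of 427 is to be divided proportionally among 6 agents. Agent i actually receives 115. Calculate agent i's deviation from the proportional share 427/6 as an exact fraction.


Step 1: Proportional share = 427/6
Step 2: Agent's actual allocation = 115
Step 3: Excess = 115 - 427/6 = 263/6

263/6


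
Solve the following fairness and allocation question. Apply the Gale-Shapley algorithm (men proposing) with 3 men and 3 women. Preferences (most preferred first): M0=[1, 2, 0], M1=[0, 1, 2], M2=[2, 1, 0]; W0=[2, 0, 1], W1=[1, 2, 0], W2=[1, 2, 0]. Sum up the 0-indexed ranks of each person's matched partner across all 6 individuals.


Step 1: Run Gale-Shapley (men propose, women hold best offer):
  M0 proposes to W1; she accepts
  M1 proposes to W0; she accepts
  M2 proposes to W2; she accepts
Step 2: Final matching: W0-M1, W1-M0, W2-M2
Step 3: 0-indexed ranks (man's rank of his match, then woman's): 0 + 2 + 0 + 2 + 0 + 1
Step 4: Total rank sum = 5

5


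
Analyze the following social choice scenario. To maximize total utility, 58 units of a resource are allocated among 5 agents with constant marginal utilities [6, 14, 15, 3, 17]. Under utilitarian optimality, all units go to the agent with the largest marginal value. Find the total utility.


Step 1: The marginal utilities are [6, 14, 15, 3, 17]
Step 2: The highest marginal utility is 17
Step 3: All 58 units go to that agent
Step 4: Total utility = 17 * 58 = 986

986


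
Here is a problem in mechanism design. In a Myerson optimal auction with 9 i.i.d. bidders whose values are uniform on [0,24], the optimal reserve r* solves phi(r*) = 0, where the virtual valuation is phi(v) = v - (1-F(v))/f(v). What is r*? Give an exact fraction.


Step 1: For U[0,24], F(v) = v/24 and f(v) = 1/24
Step 2: phi(v) = v - (1 - v/24)/(1/24) = v - (24 - v) = 2v - 24
Step 3: Set phi(r*) = 0: 2r* - 24 = 0
Step 4: r* = 24/2 = 12 (the number of bidders n = 9 does not enter)

12


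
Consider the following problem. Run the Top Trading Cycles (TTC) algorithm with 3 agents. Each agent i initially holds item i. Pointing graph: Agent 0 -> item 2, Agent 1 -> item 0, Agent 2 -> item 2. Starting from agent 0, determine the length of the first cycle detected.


Step 1: Trace the pointer graph from agent 0: 0 -> 2 -> 2
Step 2: A cycle is detected when we revisit agent 2
Step 3: The cycle is: 2 -> 2
Step 4: Cycle length = 1

1


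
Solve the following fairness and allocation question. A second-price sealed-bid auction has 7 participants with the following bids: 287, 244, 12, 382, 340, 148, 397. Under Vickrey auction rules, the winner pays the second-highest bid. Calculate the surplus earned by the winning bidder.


Step 1: Sort bids in descending order: 397, 382, 340, 287, 244, 148, 12
Step 2: The winning bid is the highest: 397
Step 3: The payment equals the second-highest bid: 382
Step 4: Surplus = winner's bid - payment = 397 - 382 = 15

15


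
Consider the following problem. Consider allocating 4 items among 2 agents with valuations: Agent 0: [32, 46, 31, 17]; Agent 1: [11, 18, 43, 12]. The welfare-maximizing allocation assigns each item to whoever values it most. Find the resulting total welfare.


Step 1: For each item, find the maximum value among all agents.
Step 2: Item 0 -> Agent 0 (value 32)
Step 3: Item 1 -> Agent 0 (value 46)
Step 4: Item 2 -> Agent 1 (value 43)
Step 5: Item 3 -> Agent 0 (value 17)
Step 6: Total welfare = 32 + 46 + 43 + 17 = 138

138


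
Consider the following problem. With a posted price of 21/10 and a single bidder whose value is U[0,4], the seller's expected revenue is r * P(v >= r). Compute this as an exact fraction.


Step 1: Posted price r = 21/10, value support [0,4]
Step 2: P(v >= r) = (4 - 21/10)/4 = 19/40
Step 3: Expected revenue = r * P(v >= r) = 21/10 * 19/40
Step 4: Revenue = 399/400

399/400


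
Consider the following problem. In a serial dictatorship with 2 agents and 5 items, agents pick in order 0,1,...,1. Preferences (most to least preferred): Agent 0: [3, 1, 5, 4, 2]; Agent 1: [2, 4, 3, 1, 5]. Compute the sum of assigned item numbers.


Step 1: Agent 0 picks item 3
Step 2: Agent 1 picks item 2
Step 3: Sum = 3 + 2 = 5

5


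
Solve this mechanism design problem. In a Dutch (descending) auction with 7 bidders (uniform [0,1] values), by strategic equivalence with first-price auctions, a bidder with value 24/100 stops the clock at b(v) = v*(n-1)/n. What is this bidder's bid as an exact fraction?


Step 1: Dutch auctions are strategically equivalent to first-price auctions
Step 2: The equilibrium bid is b(v) = v*(n-1)/n
Step 3: b = 6/25 * 6/7
Step 4: b = 36/175

36/175


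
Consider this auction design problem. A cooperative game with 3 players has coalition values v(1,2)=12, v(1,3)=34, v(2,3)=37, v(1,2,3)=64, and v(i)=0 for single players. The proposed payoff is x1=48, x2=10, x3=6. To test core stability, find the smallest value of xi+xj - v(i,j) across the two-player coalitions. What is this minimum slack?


Step 1: Slack for coalition (1,2): x1+x2 - v12 = 58 - 12 = 46
Step 2: Slack for coalition (1,3): x1+x3 - v13 = 54 - 34 = 20
Step 3: Slack for coalition (2,3): x2+x3 - v23 = 16 - 37 = -21
Step 4: Minimum slack = min(46, 20, -21) = -21, attained by (2,3); coalition (2,3) can block (slack < 0), so the allocation is not in the core

-21


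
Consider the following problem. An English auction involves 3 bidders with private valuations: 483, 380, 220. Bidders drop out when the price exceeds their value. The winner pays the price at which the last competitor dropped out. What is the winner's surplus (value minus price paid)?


Step 1: Identify the highest value: 483
Step 2: Identify the second-highest value: 380
Step 3: The final price = second-highest value = 380
Step 4: Surplus = 483 - 380 = 103

103


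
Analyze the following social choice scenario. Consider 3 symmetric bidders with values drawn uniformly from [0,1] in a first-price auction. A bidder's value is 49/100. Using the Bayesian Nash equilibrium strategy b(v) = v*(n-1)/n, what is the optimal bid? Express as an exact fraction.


Step 1: The symmetric BNE bidding function is b(v) = v * (n-1) / n
Step 2: Substitute v = 49/100 and n = 3
Step 3: b = 49/100 * 2/3
Step 4: b = 49/150

49/150


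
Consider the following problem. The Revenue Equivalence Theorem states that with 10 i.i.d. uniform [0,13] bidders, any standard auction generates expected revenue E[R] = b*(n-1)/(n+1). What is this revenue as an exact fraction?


Step 1: By Revenue Equivalence, expected revenue = b*(n-1)/(n+1)
Step 2: Substituting n = 10, b = 13
Step 3: Revenue = 13*(10-1)/(10+1) = 13*9/11
Step 4: Revenue = 117/11

117/11


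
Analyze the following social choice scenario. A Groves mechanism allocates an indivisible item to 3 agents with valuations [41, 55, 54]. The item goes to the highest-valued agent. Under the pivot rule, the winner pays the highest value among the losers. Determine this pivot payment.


Step 1: The efficient winner is agent 1 with value 55
Step 2: Other agents' values: [41, 54]
Step 3: Pivot payment = max(others) = 54
Step 4: The winner pays 54

54


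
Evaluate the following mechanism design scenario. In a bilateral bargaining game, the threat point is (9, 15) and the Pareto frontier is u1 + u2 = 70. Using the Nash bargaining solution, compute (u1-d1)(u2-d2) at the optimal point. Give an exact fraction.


Step 1: The Nash solution splits surplus symmetrically above the disagreement point
Step 2: u1 = (total + d1 - d2)/2 = (70 + 9 - 15)/2 = 32
Step 3: u2 = (total - d1 + d2)/2 = (70 - 9 + 15)/2 = 38
Step 4: Nash product = (32 - 9) * (38 - 15)
Step 5: = 23 * 23 = 529

529


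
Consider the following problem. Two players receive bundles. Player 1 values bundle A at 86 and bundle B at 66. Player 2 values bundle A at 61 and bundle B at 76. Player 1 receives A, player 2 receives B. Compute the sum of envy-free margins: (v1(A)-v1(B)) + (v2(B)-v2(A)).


Step 1: Player 1's margin = v1(A) - v1(B) = 86 - 66 = 20
Step 2: Player 2's margin = v2(B) - v2(A) = 76 - 61 = 15
Step 3: Total margin = 20 + 15 = 35

35


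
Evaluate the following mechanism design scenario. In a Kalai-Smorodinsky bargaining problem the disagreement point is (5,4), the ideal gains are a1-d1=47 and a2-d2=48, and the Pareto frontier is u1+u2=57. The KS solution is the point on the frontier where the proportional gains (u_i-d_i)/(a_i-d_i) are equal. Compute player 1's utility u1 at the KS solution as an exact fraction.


Step 1: At the KS point, (u1-d1)/r1 = (u2-d2)/r2 = t and u1+u2 = 57
Step 2: u1 = d1 + r1*t and u2 = d2 + r2*t, so (d1 + r1*t) + (d2 + r2*t) = 57
Step 3: t = (57 - 5 - 4)/(47 + 48) = 48/95
Step 4: u1 = d1 + r1*t = 5 + 47 * 48/95 = 2731/95
Step 5: (Check: u2 = d2 + r2*t = 2684/95; u1+u2 = 2731/95 + 2684/95 = 57, on the frontier.)

2731/95


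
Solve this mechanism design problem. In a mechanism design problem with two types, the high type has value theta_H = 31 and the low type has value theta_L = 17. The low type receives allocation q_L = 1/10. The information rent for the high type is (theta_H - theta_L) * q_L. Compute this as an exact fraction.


Step 1: theta_H - theta_L = 31 - 17 = 14
Step 2: Information rent = (theta_H - theta_L) * q_L
Step 3: = 14 * 1/10
Step 4: = 7/5

7/5


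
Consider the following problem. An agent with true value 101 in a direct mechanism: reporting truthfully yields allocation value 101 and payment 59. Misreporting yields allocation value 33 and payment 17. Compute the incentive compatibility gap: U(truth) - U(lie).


Step 1: U(truth) = value - payment = 101 - 59 = 42
Step 2: U(lie) = allocation - payment = 33 - 17 = 16
Step 3: IC gap = 42 - 16 = 26

26


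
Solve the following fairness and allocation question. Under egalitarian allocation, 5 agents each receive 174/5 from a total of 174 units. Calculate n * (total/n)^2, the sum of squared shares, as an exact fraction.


Step 1: Each agent's share = 174/5
Step 2: Square of each share = (174/5)^2 = 30276/25
Step 3: Sum of squares = 5 * 30276/25 = 30276/5

30276/5


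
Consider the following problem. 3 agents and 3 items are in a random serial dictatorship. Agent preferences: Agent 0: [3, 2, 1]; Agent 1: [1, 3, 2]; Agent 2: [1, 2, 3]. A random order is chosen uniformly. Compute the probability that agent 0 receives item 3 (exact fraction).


Step 1: Agent 0 wants item 3
Step 2: There are 6 possible orderings of agents
Step 3: In 5 orderings, agent 0 gets item 3
Step 4: Probability = 5/6

5/6


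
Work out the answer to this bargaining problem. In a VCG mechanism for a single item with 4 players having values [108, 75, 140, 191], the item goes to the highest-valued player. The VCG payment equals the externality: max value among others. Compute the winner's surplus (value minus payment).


Step 1: The winner is the agent with the highest value: agent 3 with value 191
Step 2: Values of other agents: [108, 75, 140]
Step 3: VCG payment = max of others' values = 140
Step 4: Surplus = 191 - 140 = 51

51


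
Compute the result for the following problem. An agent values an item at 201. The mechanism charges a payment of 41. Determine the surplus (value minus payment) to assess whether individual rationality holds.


Step 1: Surplus = value - payment = 201 - 41 = 160
Step 2: IR is satisfied (surplus >= 0)

160


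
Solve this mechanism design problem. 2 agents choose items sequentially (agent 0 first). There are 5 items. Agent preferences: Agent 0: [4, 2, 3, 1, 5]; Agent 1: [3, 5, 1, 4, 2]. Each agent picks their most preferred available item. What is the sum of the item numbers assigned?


Step 1: Agent 0 picks item 4
Step 2: Agent 1 picks item 3
Step 3: Sum = 4 + 3 = 7

7


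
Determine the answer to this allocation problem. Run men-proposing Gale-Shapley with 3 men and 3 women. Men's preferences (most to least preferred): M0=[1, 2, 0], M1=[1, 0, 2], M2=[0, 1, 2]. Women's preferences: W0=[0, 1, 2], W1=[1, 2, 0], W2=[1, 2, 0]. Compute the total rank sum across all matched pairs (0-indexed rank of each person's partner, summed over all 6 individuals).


Step 1: Run Gale-Shapley (men propose, women hold best offer):
  M0 proposes to W1; she accepts
  M1 proposes to W1; she switches from M0
  M2 proposes to W0; she accepts
  M0 proposes to W2; she accepts
Step 2: Final matching: W0-M2, W1-M1, W2-M0
Step 3: 0-indexed ranks (man's rank of his match, then woman's): 0 + 2 + 0 + 0 + 1 + 2
Step 4: Total rank sum = 5

5


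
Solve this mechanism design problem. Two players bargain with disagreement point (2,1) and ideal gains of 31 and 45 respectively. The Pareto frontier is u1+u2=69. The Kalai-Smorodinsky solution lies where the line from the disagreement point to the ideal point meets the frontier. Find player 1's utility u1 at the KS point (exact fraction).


Step 1: At the KS point, (u1-d1)/r1 = (u2-d2)/r2 = t and u1+u2 = 69
Step 2: u1 = d1 + r1*t and u2 = d2 + r2*t, so (d1 + r1*t) + (d2 + r2*t) = 69
Step 3: t = (69 - 2 - 1)/(31 + 45) = 66/76 = 33/38
Step 4: u1 = d1 + r1*t = 2 + 31 * 33/38 = 1099/38
Step 5: (Check: u2 = d2 + r2*t = 1523/38; u1+u2 = 1099/38 + 1523/38 = 69, on the frontier.)

1099/38


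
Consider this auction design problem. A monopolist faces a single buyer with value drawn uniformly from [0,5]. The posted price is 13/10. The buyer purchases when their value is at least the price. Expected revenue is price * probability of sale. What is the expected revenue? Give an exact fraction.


Step 1: Posted price r = 13/10, value support [0,5]
Step 2: P(v >= r) = (5 - 13/10)/5 = 37/50
Step 3: Expected revenue = r * P(v >= r) = 13/10 * 37/50
Step 4: Revenue = 481/500

481/500


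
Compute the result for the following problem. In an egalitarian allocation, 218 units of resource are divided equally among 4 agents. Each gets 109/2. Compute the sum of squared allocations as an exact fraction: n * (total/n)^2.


Step 1: Each agent's share = 218/4 = 109/2
Step 2: Square of each share = (109/2)^2 = 11881/4
Step 3: Sum of squares = 4 * 11881/4 = 11881

11881


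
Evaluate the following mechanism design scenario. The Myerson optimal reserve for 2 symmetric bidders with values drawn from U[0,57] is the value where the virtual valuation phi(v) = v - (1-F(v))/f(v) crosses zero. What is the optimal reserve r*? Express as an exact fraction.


Step 1: For U[0,57], F(v) = v/57 and f(v) = 1/57
Step 2: phi(v) = v - (1 - v/57)/(1/57) = v - (57 - v) = 2v - 57
Step 3: Set phi(r*) = 0: 2r* - 57 = 0
Step 4: r* = 57/2 (the number of bidders n = 2 does not enter)

57/2


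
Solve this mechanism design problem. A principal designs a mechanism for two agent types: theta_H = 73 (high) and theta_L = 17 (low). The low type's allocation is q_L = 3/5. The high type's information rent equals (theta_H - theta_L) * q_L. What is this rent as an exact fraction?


Step 1: theta_H - theta_L = 73 - 17 = 56
Step 2: Information rent = (theta_H - theta_L) * q_L
Step 3: = 56 * 3/5
Step 4: = 168/5

168/5


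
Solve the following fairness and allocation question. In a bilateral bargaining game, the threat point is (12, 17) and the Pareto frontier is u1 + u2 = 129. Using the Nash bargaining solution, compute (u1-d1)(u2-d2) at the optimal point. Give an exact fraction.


Step 1: The Nash solution splits surplus symmetrically above the disagreement point
Step 2: u1 = (total + d1 - d2)/2 = (129 + 12 - 17)/2 = 62
Step 3: u2 = (total - d1 + d2)/2 = (129 - 12 + 17)/2 = 67
Step 4: Nash product = (62 - 12) * (67 - 17)
Step 5: = 50 * 50 = 2500

2500


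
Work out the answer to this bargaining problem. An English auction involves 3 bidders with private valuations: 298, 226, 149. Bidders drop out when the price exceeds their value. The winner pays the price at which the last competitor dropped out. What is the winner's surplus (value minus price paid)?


Step 1: Identify the highest value: 298
Step 2: Identify the second-highest value: 226
Step 3: The final price = second-highest value = 226
Step 4: Surplus = 298 - 226 = 72

72


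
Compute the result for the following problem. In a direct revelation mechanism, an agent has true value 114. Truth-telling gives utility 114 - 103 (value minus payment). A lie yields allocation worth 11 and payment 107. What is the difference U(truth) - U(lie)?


Step 1: U(truth) = value - payment = 114 - 103 = 11
Step 2: U(lie) = allocation - payment = 11 - 107 = -96
Step 3: IC gap = 11 - (-96) = 107

107


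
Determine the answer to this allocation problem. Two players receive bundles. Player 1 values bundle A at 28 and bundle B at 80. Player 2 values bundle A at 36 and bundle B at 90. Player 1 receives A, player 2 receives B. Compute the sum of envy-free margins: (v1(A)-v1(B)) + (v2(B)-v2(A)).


Step 1: Player 1's margin = v1(A) - v1(B) = 28 - 80 = -52
Step 2: Player 2's margin = v2(B) - v2(A) = 90 - 36 = 54
Step 3: Total margin = -52 + 54 = 2

2


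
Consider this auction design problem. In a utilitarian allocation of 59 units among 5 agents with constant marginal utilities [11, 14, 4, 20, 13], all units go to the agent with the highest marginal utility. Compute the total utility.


Step 1: The marginal utilities are [11, 14, 4, 20, 13]
Step 2: The highest marginal utility is 20
Step 3: All 59 units go to that agent
Step 4: Total utility = 20 * 59 = 1180

1180


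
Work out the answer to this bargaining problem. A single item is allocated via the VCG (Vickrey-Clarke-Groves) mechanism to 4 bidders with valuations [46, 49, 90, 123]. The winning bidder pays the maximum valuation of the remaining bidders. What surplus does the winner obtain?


Step 1: The winner is the agent with the highest value: agent 3 with value 123
Step 2: Values of other agents: [46, 49, 90]
Step 3: VCG payment = max of others' values = 90
Step 4: Surplus = 123 - 90 = 33

33


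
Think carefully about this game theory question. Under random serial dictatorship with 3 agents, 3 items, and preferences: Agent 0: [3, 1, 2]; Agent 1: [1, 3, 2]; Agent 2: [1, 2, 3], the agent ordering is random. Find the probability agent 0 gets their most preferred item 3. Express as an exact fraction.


Step 1: Agent 0 wants item 3
Step 2: There are 6 possible orderings of agents
Step 3: In 5 orderings, agent 0 gets item 3
Step 4: Probability = 5/6

5/6


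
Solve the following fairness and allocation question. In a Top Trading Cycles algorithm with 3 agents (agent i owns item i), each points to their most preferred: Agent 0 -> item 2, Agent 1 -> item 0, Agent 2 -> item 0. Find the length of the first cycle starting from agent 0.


Step 1: Trace the pointer graph from agent 0: 0 -> 2 -> 0
Step 2: A cycle is detected when we revisit agent 0
Step 3: The cycle is: 0 -> 2 -> 0
Step 4: Cycle length = 2

2


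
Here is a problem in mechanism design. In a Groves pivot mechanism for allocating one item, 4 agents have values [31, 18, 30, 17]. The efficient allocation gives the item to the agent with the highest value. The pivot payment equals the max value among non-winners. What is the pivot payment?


Step 1: The efficient winner is agent 0 with value 31
Step 2: Other agents' values: [18, 30, 17]
Step 3: Pivot payment = max(others) = 30
Step 4: The winner pays 30

30


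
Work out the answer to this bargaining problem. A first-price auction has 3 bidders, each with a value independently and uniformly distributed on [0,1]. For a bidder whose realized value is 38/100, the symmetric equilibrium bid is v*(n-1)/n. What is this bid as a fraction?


Step 1: The symmetric BNE bidding function is b(v) = v * (n-1) / n
Step 2: Substitute v = 19/50 and n = 3
Step 3: b = 19/50 * 2/3
Step 4: b = 19/75

19/75


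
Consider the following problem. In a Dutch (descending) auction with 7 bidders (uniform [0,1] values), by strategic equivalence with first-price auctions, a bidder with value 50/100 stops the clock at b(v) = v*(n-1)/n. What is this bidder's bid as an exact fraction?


Step 1: Dutch auctions are strategically equivalent to first-price auctions
Step 2: The equilibrium bid is b(v) = v*(n-1)/n
Step 3: b = 1/2 * 6/7
Step 4: b = 3/7

3/7


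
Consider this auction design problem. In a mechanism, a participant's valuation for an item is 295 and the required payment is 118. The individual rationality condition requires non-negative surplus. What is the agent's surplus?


Step 1: Surplus = value - payment = 295 - 118 = 177
Step 2: IR is satisfied (surplus >= 0)

177


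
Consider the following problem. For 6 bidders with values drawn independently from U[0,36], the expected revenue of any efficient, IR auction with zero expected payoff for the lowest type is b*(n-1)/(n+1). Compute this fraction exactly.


Step 1: By Revenue Equivalence, expected revenue = b*(n-1)/(n+1)
Step 2: Substituting n = 6, b = 36
Step 3: Revenue = 36*(6-1)/(6+1) = 36*5/7
Step 4: Revenue = 180/7

180/7


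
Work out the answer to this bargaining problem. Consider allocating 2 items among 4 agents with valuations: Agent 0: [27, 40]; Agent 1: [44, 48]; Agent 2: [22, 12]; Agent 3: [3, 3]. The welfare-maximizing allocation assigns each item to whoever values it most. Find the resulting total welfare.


Step 1: For each item, find the maximum value among all agents.
Step 2: Item 0 -> Agent 1 (value 44)
Step 3: Item 1 -> Agent 1 (value 48)
Step 4: Total welfare = 44 + 48 = 92

92


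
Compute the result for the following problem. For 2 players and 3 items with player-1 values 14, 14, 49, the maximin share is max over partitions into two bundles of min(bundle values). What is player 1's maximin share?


Step 1: Item values = 14, 14, 49
Step 2: Enumerate all 2-bundle partitions and take the smaller bundle:
  Partition 1: {14} vs {14,49} -> bundles 14, 63; min = 14
  Partition 2: {14} vs {14,49} -> bundles 14, 63; min = 14
  Partition 3: {49} vs {14,14} -> bundles 49, 28; min = 28
Step 3: MMS = max(14, 14, 28) = 28

28


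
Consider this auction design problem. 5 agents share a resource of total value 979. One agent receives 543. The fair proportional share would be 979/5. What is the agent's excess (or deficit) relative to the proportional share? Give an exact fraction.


Step 1: Proportional share = 979/5
Step 2: Agent's actual allocation = 543
Step 3: Excess = 543 - 979/5 = 1736/5

1736/5


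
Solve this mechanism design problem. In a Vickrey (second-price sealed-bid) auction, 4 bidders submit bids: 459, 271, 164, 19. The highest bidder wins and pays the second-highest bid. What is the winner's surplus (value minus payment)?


Step 1: Sort bids in descending order: 459, 271, 164, 19
Step 2: The winning bid is the highest: 459
Step 3: The payment equals the second-highest bid: 271
Step 4: Surplus = winner's bid - payment = 459 - 271 = 188

188


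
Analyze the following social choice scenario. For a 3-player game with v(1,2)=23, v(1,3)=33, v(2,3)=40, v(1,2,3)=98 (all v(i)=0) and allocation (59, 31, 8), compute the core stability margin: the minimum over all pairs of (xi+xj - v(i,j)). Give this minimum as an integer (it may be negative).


Step 1: Slack for coalition (1,2): x1+x2 - v12 = 90 - 23 = 67
Step 2: Slack for coalition (1,3): x1+x3 - v13 = 67 - 33 = 34
Step 3: Slack for coalition (2,3): x2+x3 - v23 = 39 - 40 = -1
Step 4: Minimum slack = min(67, 34, -1) = -1, attained by (2,3); coalition (2,3) can block (slack < 0), so the allocation is not in the core

-1


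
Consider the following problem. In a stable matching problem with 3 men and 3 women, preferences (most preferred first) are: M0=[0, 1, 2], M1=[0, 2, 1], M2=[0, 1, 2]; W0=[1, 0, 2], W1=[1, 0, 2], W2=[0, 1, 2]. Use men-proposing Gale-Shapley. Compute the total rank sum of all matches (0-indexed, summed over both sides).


Step 1: Run Gale-Shapley (men propose, women hold best offer):
  M0 proposes to W0; she accepts
  M1 proposes to W0; she switches from M0
  M2 proposes to W0; rejected
  M2 proposes to W1; she accepts
  M0 proposes to W1; she switches from M2
  M2 proposes to W2; she accepts
Step 2: Final matching: W0-M1, W1-M0, W2-M2
Step 3: 0-indexed ranks (man's rank of his match, then woman's): 0 + 0 + 1 + 1 + 2 + 2
Step 4: Total rank sum = 6

6


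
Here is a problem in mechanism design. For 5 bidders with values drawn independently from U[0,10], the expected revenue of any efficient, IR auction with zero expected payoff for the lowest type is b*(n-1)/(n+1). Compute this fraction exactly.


Step 1: By Revenue Equivalence, expected revenue = b*(n-1)/(n+1)
Step 2: Substituting n = 5, b = 10
Step 3: Revenue = 10*(5-1)/(5+1) = 10*4/6
Step 4: Revenue = 40/6 = 20/3

20/3


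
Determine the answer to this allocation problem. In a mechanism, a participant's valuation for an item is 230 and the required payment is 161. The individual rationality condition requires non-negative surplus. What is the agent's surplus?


Step 1: Surplus = value - payment = 230 - 161 = 69
Step 2: IR is satisfied (surplus >= 0)

69


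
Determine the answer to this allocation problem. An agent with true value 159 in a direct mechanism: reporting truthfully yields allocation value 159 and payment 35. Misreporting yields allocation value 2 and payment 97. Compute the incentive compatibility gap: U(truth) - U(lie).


Step 1: U(truth) = value - payment = 159 - 35 = 124
Step 2: U(lie) = allocation - payment = 2 - 97 = -95
Step 3: IC gap = 124 - (-95) = 219

219


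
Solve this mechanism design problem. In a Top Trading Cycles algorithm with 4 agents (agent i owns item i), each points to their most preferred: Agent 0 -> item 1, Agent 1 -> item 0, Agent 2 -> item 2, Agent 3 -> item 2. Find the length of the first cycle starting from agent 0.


Step 1: Trace the pointer graph from agent 0: 0 -> 1 -> 0
Step 2: A cycle is detected when we revisit agent 0
Step 3: The cycle is: 0 -> 1 -> 0
Step 4: Cycle length = 2

2
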